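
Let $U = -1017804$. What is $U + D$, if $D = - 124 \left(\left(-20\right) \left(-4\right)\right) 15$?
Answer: $-1166604$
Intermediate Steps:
$D = -148800$ ($D = \left(-124\right) 80 \cdot 15 = \left(-9920\right) 15 = -148800$)
$U + D = -1017804 - 148800 = -1166604$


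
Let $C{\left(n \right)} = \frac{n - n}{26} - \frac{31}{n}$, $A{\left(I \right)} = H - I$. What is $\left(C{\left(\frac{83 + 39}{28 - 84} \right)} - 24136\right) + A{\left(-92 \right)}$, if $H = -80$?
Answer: $- \frac{1470696}{61} \approx -24110.0$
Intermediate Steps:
$A{\left(I \right)} = -80 - I$
$C{\left(n \right)} = - \frac{31}{n}$ ($C{\left(n \right)} = 0 \cdot \frac{1}{26} - \frac{31}{n} = 0 - \frac{31}{n} = - \frac{31}{n}$)
$\left(C{\left(\frac{83 + 39}{28 - 84} \right)} - 24136\right) + A{\left(-92 \right)} = \left(- \frac{31}{\left(83 + 39\right) \frac{1}{28 - 84}} - 24136\right) - -12 = \left(- \frac{31}{122 \frac{1}{-56}} - 24136\right) + \left(-80 + 92\right) = \left(- \frac{31}{122 \left(- \frac{1}{56}\right)} - 24136\right) + 12 = \left(- \frac{31}{- \frac{61}{28}} - 24136\right) + 12 = \left(\left(-31\right) \left(- \frac{28}{61}\right) - 24136\right) + 12 = \left(\frac{868}{61} - 24136\right) + 12 = - \frac{1471428}{61} + 12 = - \frac{1470696}{61}$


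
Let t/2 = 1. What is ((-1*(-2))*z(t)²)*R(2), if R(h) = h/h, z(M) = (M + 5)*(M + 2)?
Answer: 1568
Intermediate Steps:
t = 2 (t = 2*1 = 2)
z(M) = (2 + M)*(5 + M) (z(M) = (5 + M)*(2 + M) = (2 + M)*(5 + M))
R(h) = 1
((-1*(-2))*z(t)²)*R(2) = ((-1*(-2))*(10 + 2² + 7*2)²)*1 = (2*(10 + 4 + 14)²)*1 = (2*28²)*1 = (2*784)*1 = 1568*1 = 1568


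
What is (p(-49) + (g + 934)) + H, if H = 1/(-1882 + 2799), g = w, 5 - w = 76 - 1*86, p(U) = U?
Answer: 825301/917 ≈ 900.00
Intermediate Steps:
w = 15 (w = 5 - (76 - 1*86) = 5 - (76 - 86) = 5 - 1*(-10) = 5 + 10 = 15)
g = 15
H = 1/917 ≈ 0.0010905
(p(-49) + (g + 934)) + H = (-49 + (15 + 934)) + 1/917 = (-49 + 949) + 1/917 = 900 + 1/917 = 825301/917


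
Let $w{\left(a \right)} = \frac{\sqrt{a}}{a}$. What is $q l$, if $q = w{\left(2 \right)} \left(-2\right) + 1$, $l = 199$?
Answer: $199 - 199 \sqrt{2} \approx -82.428$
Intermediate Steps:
$w{\left(a \right)} = \frac{1}{\sqrt{a}}$
$q = 1 - \sqrt{2}$ ($q = \frac{1}{\sqrt{2}} \left(-2\right) + 1 = \frac{\sqrt{2}}{2} \left(-2\right) + 1 = - \sqrt{2} + 1 = 1 - \sqrt{2} \approx -0.41421$)
$q l = \left(1 - \sqrt{2}\right) 199 = 199 - 199 \sqrt{2}$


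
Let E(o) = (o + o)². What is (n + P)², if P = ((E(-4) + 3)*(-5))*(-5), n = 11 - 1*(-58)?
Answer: 3041536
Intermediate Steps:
E(o) = 4*o² (E(o) = (2*o)² = 4*o²)
n = 69 (n = 11 + 58 = 69)
P = 1675 (P = ((4*(-4)² + 3)*(-5))*(-5) = ((4*16 + 3)*(-5))*(-5) = ((64 + 3)*(-5))*(-5) = (67*(-5))*(-5) = -335*(-5) = 1675)
(n + P)² = (69 + 1675)² = 1744² = 3041536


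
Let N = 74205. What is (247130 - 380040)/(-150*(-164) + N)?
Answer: -26582/19761 ≈ -1.3452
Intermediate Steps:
(247130 - 380040)/(-150*(-164) + N) = (247130 - 380040)/(-150*(-164) + 74205) = -132910/(24600 + 74205) = -132910/98805 = -132910*1/98805 = -26582/19761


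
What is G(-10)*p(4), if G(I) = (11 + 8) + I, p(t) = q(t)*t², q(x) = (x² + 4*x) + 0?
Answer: 4608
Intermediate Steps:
q(x) = x² + 4*x
p(t) = t³*(4 + t) (p(t) = (t*(4 + t))*t² = t³*(4 + t))
G(I) = 19 + I
G(-10)*p(4) = (19 - 10)*(4³*(4 + 4)) = 9*(64*8) = 9*512 = 4608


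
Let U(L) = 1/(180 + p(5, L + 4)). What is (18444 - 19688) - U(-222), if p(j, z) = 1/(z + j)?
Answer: -47693929/38339 ≈ -1244.0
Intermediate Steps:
p(j, z) = 1/(j + z)
U(L) = 1/(180 + 1/(9 + L)) (U(L) = 1/(180 + 1/(5 + (L + 4))) = 1/(180 + 1/(5 + (4 + L))) = 1/(180 + 1/(9 + L)))
(18444 - 19688) - U(-222) = (18444 - 19688) - (9 - 222)/(1621 + 180*(-222)) = -1244 - (-213)/(1621 - 39960) = -1244 - (-213)/(-38339) = -1244 - (-1)*(-213)/38339 = -1244 - 1*213/38339 = -1244 - 213/38339 = -47693929/38339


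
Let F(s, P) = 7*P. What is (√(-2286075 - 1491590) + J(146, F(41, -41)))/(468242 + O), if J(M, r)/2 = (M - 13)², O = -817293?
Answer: -35378/349051 - I*√3777665/349051 ≈ -0.10135 - 0.0055683*I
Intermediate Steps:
J(M, r) = 2*(-13 + M)² (J(M, r) = 2*(M - 13)² = 2*(-13 + M)²)
(√(-2286075 - 1491590) + J(146, F(41, -41)))/(468242 + O) = (√(-2286075 - 1491590) + 2*(-13 + 146)²)/(468242 - 817293) = (√(-3777665) + 2*133²)/(-349051) = (I*√3777665 + 2*17689)*(-1/349051) = (I*√3777665 + 35378)*(-1/349051) = (35378 + I*√3777665)*(-1/349051) = -35378/349051 - I*√3777665/349051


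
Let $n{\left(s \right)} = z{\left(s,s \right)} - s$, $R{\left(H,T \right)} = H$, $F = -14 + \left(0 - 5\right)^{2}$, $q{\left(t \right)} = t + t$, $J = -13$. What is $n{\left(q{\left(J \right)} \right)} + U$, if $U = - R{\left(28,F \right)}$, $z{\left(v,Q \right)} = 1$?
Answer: $-1$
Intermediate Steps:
$q{\left(t \right)} = 2 t$
$F = 11$ ($F = -14 + \left(-5\right)^{2} = -14 + 25 = 11$)
$n{\left(s \right)} = 1 - s$
$U = -28$ ($U = \left(-1\right) 28 = -28$)
$n{\left(q{\left(J \right)} \right)} + U = \left(1 - 2 \left(-13\right)\right) - 28 = \left(1 - -26\right) - 28 = \left(1 + 26\right) - 28 = 27 - 28 = -1$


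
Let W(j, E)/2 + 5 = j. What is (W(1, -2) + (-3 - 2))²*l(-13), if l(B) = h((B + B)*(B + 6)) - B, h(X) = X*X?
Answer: 5600153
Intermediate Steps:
W(j, E) = -10 + 2*j
h(X) = X²
l(B) = -B + 4*B²*(6 + B)² (l(B) = ((B + B)*(B + 6))² - B = ((2*B)*(6 + B))² - B = (2*B*(6 + B))² - B = 4*B²*(6 + B)² - B = -B + 4*B²*(6 + B)²)
(W(1, -2) + (-3 - 2))²*l(-13) = ((-10 + 2*1) + (-3 - 2))²*(-13*(-1 + 4*(-13)*(6 - 13)²)) = ((-10 + 2) - 5)²*(-13*(-1 + 4*(-13)*(-7)²)) = (-8 - 5)²*(-13*(-1 + 4*(-13)*49)) = (-13)²*(-13*(-1 - 2548)) = 169*(-13*(-2549)) = 169*33137 = 5600153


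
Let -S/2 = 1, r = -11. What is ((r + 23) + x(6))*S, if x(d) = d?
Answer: -36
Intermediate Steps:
S = -2 (S = -2*1 = -2)
((r + 23) + x(6))*S = ((-11 + 23) + 6)*(-2) = (12 + 6)*(-2) = 18*(-2) = -36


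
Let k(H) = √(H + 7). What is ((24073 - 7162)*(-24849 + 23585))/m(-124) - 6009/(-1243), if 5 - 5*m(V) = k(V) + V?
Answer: 3*(-14760886911*I + 2003*√13)/(1243*(√13 + 43*I)) ≈ -8.2272e+5 - 68985.0*I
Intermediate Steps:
k(H) = √(7 + H)
m(V) = 1 - V/5 - √(7 + V)/5 (m(V) = 1 - (√(7 + V) + V)/5 = 1 - (V + √(7 + V))/5 = 1 + (-V/5 - √(7 + V)/5) = 1 - V/5 - √(7 + V)/5)
((24073 - 7162)*(-24849 + 23585))/m(-124) - 6009/(-1243) = ((24073 - 7162)*(-24849 + 23585))/(1 - ⅕*(-124) - √(7 - 124)/5) - 6009/(-1243) = (16911*(-1264))/(1 + 124/5 - 3*I*√13/5) - 6009*(-1/1243) = -21375504/(1 + 124/5 - 3*I*√13/5) + 6009/1243 = -21375504/(129/5 - 3*I*√13/5) + 6009/1243 = 6009/1243 - 21375504/(129/5 - 3*I*√13/5)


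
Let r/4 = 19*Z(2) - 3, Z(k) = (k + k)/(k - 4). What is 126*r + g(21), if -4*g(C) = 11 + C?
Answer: -20672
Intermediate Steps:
Z(k) = 2*k/(-4 + k) (Z(k) = (2*k)/(-4 + k) = 2*k/(-4 + k))
r = -164 (r = 4*(19*(2*2/(-4 + 2)) - 3) = 4*(19*(2*2/(-2)) - 3) = 4*(19*(2*2*(-½)) - 3) = 4*(19*(-2) - 3) = 4*(-38 - 3) = 4*(-41) = -164)
g(C) = -11/4 - C/4 (g(C) = -(11 + C)/4 = -11/4 - C/4)
126*r + g(21) = 126*(-164) + (-11/4 - ¼*21) = -20664 + (-11/4 - 21/4) = -20664 - 8 = -20672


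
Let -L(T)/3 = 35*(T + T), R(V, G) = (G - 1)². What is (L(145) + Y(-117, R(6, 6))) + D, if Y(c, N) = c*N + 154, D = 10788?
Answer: -22433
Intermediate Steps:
R(V, G) = (-1 + G)²
L(T) = -210*T (L(T) = -105*(T + T) = -105*2*T = -210*T)
Y(c, N) = 154 + N*c (Y(c, N) = N*c + 154 = 154 + N*c)
(L(145) + Y(-117, R(6, 6))) + D = (-210*145 + (154 + (-1 + 6)²*(-117))) + 10788 = (-30450 + (154 + 5²*(-117))) + 10788 = (-30450 + (154 + 25*(-117))) + 10788 = (-30450 + (154 - 2925)) + 10788 = (-30450 - 2771) + 10788 = -33221 + 10788 = -22433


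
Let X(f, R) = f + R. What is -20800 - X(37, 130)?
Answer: -20967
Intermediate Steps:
X(f, R) = R + f
-20800 - X(37, 130) = -20800 - (130 + 37) = -20800 - 1*167 = -20800 - 167 = -20967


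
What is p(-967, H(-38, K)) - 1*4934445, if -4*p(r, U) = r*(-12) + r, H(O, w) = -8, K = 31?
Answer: -19748417/4 ≈ -4.9371e+6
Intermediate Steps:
p(r, U) = 11*r/4 (p(r, U) = -(r*(-12) + r)/4 = -(-12*r + r)/4 = -(-11)*r/4 = 11*r/4)
p(-967, H(-38, K)) - 1*4934445 = (11/4)*(-967) - 1*4934445 = -10637/4 - 4934445 = -19748417/4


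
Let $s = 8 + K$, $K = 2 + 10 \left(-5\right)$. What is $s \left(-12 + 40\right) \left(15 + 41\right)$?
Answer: $-62720$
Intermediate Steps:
$K = -48$ ($K = 2 - 50 = -48$)
$s = -40$ ($s = 8 - 48 = -40$)
$s \left(-12 + 40\right) \left(15 + 41\right) = - 40 \left(-12 + 40\right) \left(15 + 41\right) = - 40 \cdot 28 \cdot 56 = \left(-40\right) 1568 = -62720$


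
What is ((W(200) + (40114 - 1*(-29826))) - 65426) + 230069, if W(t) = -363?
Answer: 234220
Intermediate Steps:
((W(200) + (40114 - 1*(-29826))) - 65426) + 230069 = ((-363 + (40114 - 1*(-29826))) - 65426) + 230069 = ((-363 + (40114 + 29826)) - 65426) + 230069 = ((-363 + 69940) - 65426) + 230069 = (69577 - 65426) + 230069 = 4151 + 230069 = 234220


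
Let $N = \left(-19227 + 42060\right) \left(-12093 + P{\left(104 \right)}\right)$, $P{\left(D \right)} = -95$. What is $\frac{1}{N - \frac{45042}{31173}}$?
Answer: $- \frac{10391}{2891696899178} \approx -3.5934 \cdot 10^{-9}$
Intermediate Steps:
$N = -278288604$ ($N = \left(-19227 + 42060\right) \left(-12093 - 95\right) = 22833 \left(-12188\right) = -278288604$)
$\frac{1}{N - \frac{45042}{31173}} = \frac{1}{-278288604 - \frac{45042}{31173}} = \frac{1}{-278288604 - \frac{15014}{10391}} = \frac{1}{- \frac{2891696899178}{10391}} = - \frac{10391}{2891696899178}$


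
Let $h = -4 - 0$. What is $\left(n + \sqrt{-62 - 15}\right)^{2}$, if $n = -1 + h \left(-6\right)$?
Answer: $\left(23 + i \sqrt{77}\right)^{2} \approx 452.0 + 403.65 i$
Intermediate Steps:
$h = -4$ ($h = -4 + 0 = -4$)
$n = 23$ ($n = -1 - -24 = -1 + 24 = 23$)
$\left(n + \sqrt{-62 - 15}\right)^{2} = \left(23 + \sqrt{-62 - 15}\right)^{2} = \left(23 + \sqrt{-77}\right)^{2} = \left(23 + i \sqrt{77}\right)^{2}$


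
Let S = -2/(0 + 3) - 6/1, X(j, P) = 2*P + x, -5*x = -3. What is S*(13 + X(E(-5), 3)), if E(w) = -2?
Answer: -392/3 ≈ -130.67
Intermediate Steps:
x = ⅗ (x = -⅕*(-3) = ⅗ ≈ 0.60000)
X(j, P) = ⅗ + 2*P (X(j, P) = 2*P + ⅗ = ⅗ + 2*P)
S = -20/3 (S = -2/3 - 6*1 = -2*⅓ - 6 = -⅔ - 6 = -20/3 ≈ -6.6667)
S*(13 + X(E(-5), 3)) = -20*(13 + (⅗ + 2*3))/3 = -20*(13 + (⅗ + 6))/3 = -20*(13 + 33/5)/3 = -20/3*98/5 = -392/3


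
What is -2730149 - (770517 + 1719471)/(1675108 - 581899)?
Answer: -994875316043/364403 ≈ -2.7302e+6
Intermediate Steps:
-2730149 - (770517 + 1719471)/(1675108 - 581899) = -2730149 - 2489988/1093209 = -2730149 - 1*829996/364403 = -2730149 - 829996/364403 = -994875316043/364403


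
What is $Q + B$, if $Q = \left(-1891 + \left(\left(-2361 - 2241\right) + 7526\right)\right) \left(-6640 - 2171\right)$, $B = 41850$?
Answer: $-9059913$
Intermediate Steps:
$Q = -9101763$ ($Q = \left(-1891 + \left(-4602 + 7526\right)\right) \left(-8811\right) = \left(-1891 + 2924\right) \left(-8811\right) = 1033 \left(-8811\right) = -9101763$)
$Q + B = -9101763 + 41850 = -9059913$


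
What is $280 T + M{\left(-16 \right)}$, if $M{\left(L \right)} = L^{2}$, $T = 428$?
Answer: $120096$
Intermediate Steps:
$280 T + M{\left(-16 \right)} = 280 \cdot 428 + \left(-16\right)^{2} = 119840 + 256 = 120096$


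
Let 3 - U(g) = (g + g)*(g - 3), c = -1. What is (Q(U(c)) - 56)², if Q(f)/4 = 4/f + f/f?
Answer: 76176/25 ≈ 3047.0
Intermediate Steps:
U(g) = 3 - 2*g*(-3 + g) (U(g) = 3 - (g + g)*(g - 3) = 3 - 2*g*(-3 + g))
Q(f) = 4 + 16/f (Q(f) = 4*(4/f + f/f) = 4*(4/f + 1) = 4*(1 + 4/f) = 4 + 16/f)
(Q(U(c)) - 56)² = ((4 + 16/(3 - 2*(-1)² + 6*(-1))) - 56)² = ((4 + 16/(3 - 2*1 - 6)) - 56)² = ((4 + 16/(3 - 2 - 6)) - 56)² = ((4 + 16/(-5)) - 56)² = ((4 + 16*(-⅕)) - 56)² = ((4 - 16/5) - 56)² = (⅘ - 56)² = (-276/5)² = 76176/25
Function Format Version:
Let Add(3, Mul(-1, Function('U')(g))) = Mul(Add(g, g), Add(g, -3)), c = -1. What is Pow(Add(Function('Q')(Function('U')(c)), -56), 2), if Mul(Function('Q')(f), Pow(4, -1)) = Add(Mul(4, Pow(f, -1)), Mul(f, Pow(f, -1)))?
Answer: Rational(76176, 25) ≈ 3047.0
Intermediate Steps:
Function('U')(g) = Add(3, Mul(-2, g, Add(-3, g))) (Function('U')(g) = Add(3, Mul(-1, Mul(Add(g, g), Add(g, -3)))) = Add(3, Mul(-1, Mul(Mul(2, g), Add(-3, g)))) = Add(3, Mul(-1, Mul(2, g, Add(-3, g)))) = Add(3, Mul(-2, g, Add(-3, g))))
Function('Q')(f) = Add(4, Mul(16, Pow(f, -1))) (Function('Q')(f) = Mul(4, Add(Mul(4, Pow(f, -1)), Mul(f, Pow(f, -1)))) = Mul(4, Add(Mul(4, Pow(f, -1)), 1)) = Mul(4, Add(1, Mul(4, Pow(f, -1)))) = Add(4, Mul(16, Pow(f, -1))))
Pow(Add(Function('Q')(Function('U')(c)), -56), 2) = Pow(Add(Add(4, Mul(16, Pow(Add(3, Mul(-2, Pow(-1, 2)), Mul(6, -1)), -1))), -56), 2) = Pow(Add(Add(4, Mul(16, Pow(Add(3, Mul(-2, 1), -6), -1))), -56), 2) = Pow(Add(Add(4, Mul(16, Pow(Add(3, -2, -6), -1))), -56), 2) = Pow(Add(Add(4, Mul(16, Pow(-5, -1))), -56), 2) = Pow(Add(Add(4, Mul(16, Rational(-1, 5))), -56), 2) = Pow(Add(Add(4, Rational(-16, 5)), -56), 2) = Pow(Add(Rational(4, 5), -56), 2) = Pow(Rational(-276, 5), 2) = Rational(76176, 25)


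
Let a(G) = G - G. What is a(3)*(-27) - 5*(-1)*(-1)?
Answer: -5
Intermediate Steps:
a(G) = 0
a(3)*(-27) - 5*(-1)*(-1) = 0*(-27) - 5*(-1)*(-1) = 0 + 5*(-1) = 0 - 5 = -5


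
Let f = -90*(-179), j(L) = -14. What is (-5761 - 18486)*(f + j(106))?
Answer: -390279712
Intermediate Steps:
f = 16110
(-5761 - 18486)*(f + j(106)) = (-5761 - 18486)*(16110 - 14) = -24247*16096 = -390279712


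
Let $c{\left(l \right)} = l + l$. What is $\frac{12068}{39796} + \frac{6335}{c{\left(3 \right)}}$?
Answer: $\frac{63045017}{59694} \approx 1056.1$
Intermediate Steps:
$c{\left(l \right)} = 2 l$
$\frac{12068}{39796} + \frac{6335}{c{\left(3 \right)}} = \frac{12068}{39796} + \frac{6335}{2 \cdot 3} = 12068 \cdot \frac{1}{39796} + \frac{6335}{6} = \frac{3017}{9949} + 6335 \cdot \frac{1}{6} = \frac{3017}{9949} + \frac{6335}{6} = \frac{63045017}{59694}$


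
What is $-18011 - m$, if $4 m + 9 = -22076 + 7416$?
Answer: $- \frac{57375}{4} \approx -14344.0$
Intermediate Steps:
$m = - \frac{14669}{4}$ ($m = - \frac{9}{4} + \frac{-22076 + 7416}{4} = - \frac{9}{4} + \frac{1}{4} \left(-14660\right) = - \frac{9}{4} - 3665 = - \frac{14669}{4} \approx -3667.3$)
$-18011 - m = -18011 - - \frac{14669}{4} = -18011 + \frac{14669}{4} = - \frac{57375}{4}$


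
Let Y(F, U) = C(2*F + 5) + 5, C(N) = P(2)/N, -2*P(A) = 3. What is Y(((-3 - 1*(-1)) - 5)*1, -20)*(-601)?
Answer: -18631/6 ≈ -3105.2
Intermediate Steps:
P(A) = -3/2 (P(A) = -½*3 = -3/2)
C(N) = -3/(2*N)
Y(F, U) = 5 - 3/(2*(5 + 2*F)) (Y(F, U) = -3/(2*(2*F + 5)) + 5 = -3/(2*(5 + 2*F)) + 5 = 5 - 3/(2*(5 + 2*F)))
Y(((-3 - 1*(-1)) - 5)*1, -20)*(-601) = ((47 + 20*(((-3 - 1*(-1)) - 5)*1))/(2*(5 + 2*(((-3 - 1*(-1)) - 5)*1))))*(-601) = ((47 + 20*(((-3 + 1) - 5)*1))/(2*(5 + 2*(((-3 + 1) - 5)*1))))*(-601) = ((47 + 20*((-2 - 5)*1))/(2*(5 + 2*((-2 - 5)*1))))*(-601) = ((47 + 20*(-7*1))/(2*(5 + 2*(-7*1))))*(-601) = ((47 + 20*(-7))/(2*(5 + 2*(-7))))*(-601) = ((47 - 140)/(2*(5 - 14)))*(-601) = ((½)*(-93)/(-9))*(-601) = ((½)*(-⅑)*(-93))*(-601) = (31/6)*(-601) = -18631/6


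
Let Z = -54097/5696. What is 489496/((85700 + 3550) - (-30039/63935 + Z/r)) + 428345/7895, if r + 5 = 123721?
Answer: 19963511061107616215209/334174695114032467559 ≈ 59.740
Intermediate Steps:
Z = -54097/5696 (Z = -54097*1/5696 = -54097/5696 ≈ -9.4974)
r = 123716 (r = -5 + 123721 = 123716)
489496/((85700 + 3550) - (-30039/63935 + Z/r)) + 428345/7895 = 489496/((85700 + 3550) - (-30039/63935 - 54097/5696/123716)) + 428345/7895 = 489496/(89250 - (-30039*1/63935 - 54097/5696*1/123716)) + 428345*(1/7895) = 489496/(89250 - (-1581/3365 - 54097/704686336)) + 85669/1579 = 489496/(89250 - 1*(-1114291133621/2371269520640)) + 85669/1579 = 489496/(89250 + 1114291133621/2371269520640) + 85669/1579 = 489496/(211636919008253621/2371269520640) + 85669/1579 = 489496*(2371269520640/211636919008253621) + 85669/1579 = 1160726945275197440/211636919008253621 + 85669/1579 = 19963511061107616215209/334174695114032467559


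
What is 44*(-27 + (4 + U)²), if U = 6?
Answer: 3212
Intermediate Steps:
44*(-27 + (4 + U)²) = 44*(-27 + (4 + 6)²) = 44*(-27 + 10²) = 44*(-27 + 100) = 44*73 = 3212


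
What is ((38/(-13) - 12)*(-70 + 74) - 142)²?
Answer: 6874884/169 ≈ 40680.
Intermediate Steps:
((38/(-13) - 12)*(-70 + 74) - 142)² = ((38*(-1/13) - 12)*4 - 142)² = ((-38/13 - 12)*4 - 142)² = (-194/13*4 - 142)² = (-776/13 - 142)² = (-2622/13)² = 6874884/169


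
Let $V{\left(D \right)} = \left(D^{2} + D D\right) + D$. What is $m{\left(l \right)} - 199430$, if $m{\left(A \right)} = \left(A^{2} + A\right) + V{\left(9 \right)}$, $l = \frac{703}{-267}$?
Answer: $- \frac{14204668343}{71289} \approx -1.9925 \cdot 10^{5}$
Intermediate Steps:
$V{\left(D \right)} = D + 2 D^{2}$ ($V{\left(D \right)} = \left(D^{2} + D^{2}\right) + D = 2 D^{2} + D = D + 2 D^{2}$)
$l = - \frac{703}{267}$ ($l = 703 \left(- \frac{1}{267}\right) = - \frac{703}{267} \approx -2.633$)
$m{\left(A \right)} = 171 + A + A^{2}$ ($m{\left(A \right)} = \left(A^{2} + A\right) + 9 \left(1 + 2 \cdot 9\right) = \left(A + A^{2}\right) + 9 \left(1 + 18\right) = \left(A + A^{2}\right) + 9 \cdot 19 = \left(A + A^{2}\right) + 171 = 171 + A + A^{2}$)
$m{\left(l \right)} - 199430 = \left(171 - \frac{703}{267} + \left(- \frac{703}{267}\right)^{2}\right) - 199430 = \left(171 - \frac{703}{267} + \frac{494209}{71289}\right) - 199430 = \frac{12496927}{71289} - 199430 = - \frac{14204668343}{71289}$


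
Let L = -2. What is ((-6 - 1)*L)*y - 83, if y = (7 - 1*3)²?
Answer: 141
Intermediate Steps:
y = 16 (y = (7 - 3)² = 4² = 16)
((-6 - 1)*L)*y - 83 = ((-6 - 1)*(-2))*16 - 83 = -7*(-2)*16 - 83 = 14*16 - 83 = 224 - 83 = 141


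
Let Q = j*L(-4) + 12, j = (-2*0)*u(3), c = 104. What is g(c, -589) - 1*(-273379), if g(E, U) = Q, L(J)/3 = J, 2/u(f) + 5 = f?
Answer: 273391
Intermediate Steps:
u(f) = 2/(-5 + f)
L(J) = 3*J
j = 0 (j = (-2*0)*(2/(-5 + 3)) = 0*(2/(-2)) = 0*(2*(-½)) = 0*(-1) = 0)
Q = 12 (Q = 0*(3*(-4)) + 12 = 0*(-12) + 12 = 0 + 12 = 12)
g(E, U) = 12
g(c, -589) - 1*(-273379) = 12 - 1*(-273379) = 12 + 273379 = 273391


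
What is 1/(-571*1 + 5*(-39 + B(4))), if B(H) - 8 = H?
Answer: -1/706 ≈ -0.0014164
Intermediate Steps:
B(H) = 8 + H
1/(-571*1 + 5*(-39 + B(4))) = 1/(-571*1 + 5*(-39 + (8 + 4))) = 1/(-571 + 5*(-39 + 12)) = 1/(-571 + 5*(-27)) = 1/(-571 - 135) = 1/(-706) = -1/706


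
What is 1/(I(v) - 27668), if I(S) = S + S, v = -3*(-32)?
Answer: -1/27476 ≈ -3.6395e-5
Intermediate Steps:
v = 96
I(S) = 2*S
1/(I(v) - 27668) = 1/(2*96 - 27668) = 1/(192 - 27668) = 1/(-27476) = -1/27476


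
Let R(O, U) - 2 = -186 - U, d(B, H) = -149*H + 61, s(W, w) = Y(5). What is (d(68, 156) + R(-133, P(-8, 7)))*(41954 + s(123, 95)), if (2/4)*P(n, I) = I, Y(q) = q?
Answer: -981043379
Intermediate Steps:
s(W, w) = 5
P(n, I) = 2*I
d(B, H) = 61 - 149*H
R(O, U) = -184 - U (R(O, U) = 2 + (-186 - U) = -184 - U)
(d(68, 156) + R(-133, P(-8, 7)))*(41954 + s(123, 95)) = ((61 - 149*156) + (-184 - 2*7))*(41954 + 5) = ((61 - 23244) + (-184 - 1*14))*41959 = (-23183 + (-184 - 14))*41959 = (-23183 - 198)*41959 = -23381*41959 = -981043379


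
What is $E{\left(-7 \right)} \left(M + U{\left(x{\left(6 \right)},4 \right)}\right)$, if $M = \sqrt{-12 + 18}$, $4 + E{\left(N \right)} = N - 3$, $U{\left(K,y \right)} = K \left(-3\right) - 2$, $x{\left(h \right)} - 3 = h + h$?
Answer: $658 - 14 \sqrt{6} \approx 623.71$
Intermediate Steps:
$x{\left(h \right)} = 3 + 2 h$ ($x{\left(h \right)} = 3 + \left(h + h\right) = 3 + 2 h$)
$U{\left(K,y \right)} = -2 - 3 K$ ($U{\left(K,y \right)} = - 3 K - 2 = -2 - 3 K$)
$E{\left(N \right)} = -7 + N$ ($E{\left(N \right)} = -4 + \left(N - 3\right) = -4 + \left(-3 + N\right) = -7 + N$)
$M = \sqrt{6} \approx 2.4495$
$E{\left(-7 \right)} \left(M + U{\left(x{\left(6 \right)},4 \right)}\right) = \left(-7 - 7\right) \left(\sqrt{6} - \left(2 + 3 \left(3 + 2 \cdot 6\right)\right)\right) = - 14 \left(\sqrt{6} - \left(2 + 3 \left(3 + 12\right)\right)\right) = - 14 \left(\sqrt{6} - 47\right) = - 14 \left(-47 + \sqrt{6}\right) = 658 - 14 \sqrt{6}$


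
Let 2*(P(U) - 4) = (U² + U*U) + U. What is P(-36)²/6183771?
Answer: 1643524/6183771 ≈ 0.26578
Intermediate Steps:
P(U) = 4 + U² + U/2 (P(U) = 4 + ((U² + U*U) + U)/2 = 4 + ((U² + U²) + U)/2 = 4 + (2*U² + U)/2 = 4 + (U + 2*U²)/2 = 4 + (U² + U/2) = 4 + U² + U/2)
P(-36)²/6183771 = (4 + (-36)² + (½)*(-36))²/6183771 = (4 + 1296 - 18)²*(1/6183771) = 1282²*(1/6183771) = 1643524*(1/6183771) = 1643524/6183771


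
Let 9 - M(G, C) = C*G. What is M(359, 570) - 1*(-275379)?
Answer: 70758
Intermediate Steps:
M(G, C) = 9 - C*G
M(359, 570) - 1*(-275379) = (9 - 1*570*359) - 1*(-275379) = (9 - 204630) + 275379 = -204621 + 275379 = 70758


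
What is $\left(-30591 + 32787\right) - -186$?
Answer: $2382$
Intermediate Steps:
$\left(-30591 + 32787\right) - -186 = 2196 + \left(-90 + 276\right) = 2196 + 186 = 2382$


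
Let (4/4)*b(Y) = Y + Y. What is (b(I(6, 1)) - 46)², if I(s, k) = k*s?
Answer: 1156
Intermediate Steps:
b(Y) = 2*Y (b(Y) = Y + Y = 2*Y)
(b(I(6, 1)) - 46)² = (2*(1*6) - 46)² = (2*6 - 46)² = (12 - 46)² = (-34)² = 1156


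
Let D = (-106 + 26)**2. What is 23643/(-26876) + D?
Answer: 171982757/26876 ≈ 6399.1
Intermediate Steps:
D = 6400 (D = (-80)**2 = 6400)
23643/(-26876) + D = 23643/(-26876) + 6400 = 23643*(-1/26876) + 6400 = -23643/26876 + 6400 = 171982757/26876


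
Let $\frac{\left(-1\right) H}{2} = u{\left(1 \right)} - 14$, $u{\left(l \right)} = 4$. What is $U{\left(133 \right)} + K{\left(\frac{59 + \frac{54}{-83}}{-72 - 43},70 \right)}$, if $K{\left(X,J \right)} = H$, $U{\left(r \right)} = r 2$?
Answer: $286$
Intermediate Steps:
$U{\left(r \right)} = 2 r$
$H = 20$ ($H = - 2 \left(4 - 14\right) = \left(-2\right) \left(-10\right) = 20$)
$K{\left(X,J \right)} = 20$
$U{\left(133 \right)} + K{\left(\frac{59 + \frac{54}{-83}}{-72 - 43},70 \right)} = 2 \cdot 133 + 20 = 266 + 20 = 286$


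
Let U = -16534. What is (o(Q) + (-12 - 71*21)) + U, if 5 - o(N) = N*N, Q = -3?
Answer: -18041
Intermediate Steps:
o(N) = 5 - N² (o(N) = 5 - N*N = 5 - N²)
(o(Q) + (-12 - 71*21)) + U = ((5 - 1*(-3)²) + (-12 - 71*21)) - 16534 = ((5 - 1*9) + (-12 - 1491)) - 16534 = ((5 - 9) - 1503) - 16534 = (-4 - 1503) - 16534 = -1507 - 16534 = -18041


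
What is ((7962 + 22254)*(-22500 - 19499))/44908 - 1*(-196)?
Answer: -315059954/11227 ≈ -28063.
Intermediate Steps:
((7962 + 22254)*(-22500 - 19499))/44908 - 1*(-196) = (30216*(-41999))*(1/44908) + 196 = -1269041784*1/44908 + 196 = -317260446/11227 + 196 = -315059954/11227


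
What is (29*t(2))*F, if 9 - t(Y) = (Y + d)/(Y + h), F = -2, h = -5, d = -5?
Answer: -464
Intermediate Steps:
t(Y) = 8 (t(Y) = 9 - (Y - 5)/(Y - 5) = 9 - (-5 + Y)/(-5 + Y) = 9 - 1*1 = 9 - 1 = 8)
(29*t(2))*F = (29*8)*(-2) = 232*(-2) = -464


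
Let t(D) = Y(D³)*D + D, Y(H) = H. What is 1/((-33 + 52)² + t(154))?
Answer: 1/562449171 ≈ 1.7779e-9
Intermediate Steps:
t(D) = D + D⁴ (t(D) = D³*D + D = D⁴ + D = D + D⁴)
1/((-33 + 52)² + t(154)) = 1/((-33 + 52)² + (154 + 154⁴)) = 1/(19² + (154 + 562448656)) = 1/(361 + 562448810) = 1/562449171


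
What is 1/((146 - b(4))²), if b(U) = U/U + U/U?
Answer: 1/20736 ≈ 4.8225e-5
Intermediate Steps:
b(U) = 2 (b(U) = 1 + 1 = 2)
1/((146 - b(4))²) = 1/((146 - 1*2)²) = 1/((146 - 2)²) = 1/(144²) = 1/20736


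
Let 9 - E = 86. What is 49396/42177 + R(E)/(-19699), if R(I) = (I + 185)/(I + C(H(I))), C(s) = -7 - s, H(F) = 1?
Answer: 4865526968/4154223615 ≈ 1.1712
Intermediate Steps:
E = -77 (E = 9 - 1*86 = 9 - 86 = -77)
R(I) = (185 + I)/(-8 + I) (R(I) = (I + 185)/(I + (-7 - 1*1)) = (185 + I)/(I + (-7 - 1)) = (185 + I)/(I - 8) = (185 + I)/(-8 + I))
49396/42177 + R(E)/(-19699) = 49396/42177 + ((185 - 77)/(-8 - 77))/(-19699) = 49396*(1/42177) + (108/(-85))*(-1/19699) = 49396/42177 - 1/85*108*(-1/19699) = 49396/42177 - 108/85*(-1/19699) = 49396/42177 + 108/1674415 = 4865526968/4154223615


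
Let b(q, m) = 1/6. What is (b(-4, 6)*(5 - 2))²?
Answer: ¼ ≈ 0.25000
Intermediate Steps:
b(q, m) = ⅙
(b(-4, 6)*(5 - 2))² = ((5 - 2)/6)² = ((⅙)*3)² = (½)² = ¼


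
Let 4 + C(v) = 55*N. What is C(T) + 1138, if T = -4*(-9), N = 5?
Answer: 1409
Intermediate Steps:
T = 36
C(v) = 271 (C(v) = -4 + 55*5 = -4 + 275 = 271)
C(T) + 1138 = 271 + 1138 = 1409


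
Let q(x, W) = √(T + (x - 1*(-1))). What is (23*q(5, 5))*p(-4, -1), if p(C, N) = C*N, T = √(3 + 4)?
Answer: 92*√(6 + √7) ≈ 270.51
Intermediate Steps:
T = √7 ≈ 2.6458
q(x, W) = √(1 + x + √7) (q(x, W) = √(√7 + (x - 1*(-1))) = √(√7 + (x + 1)) = √(√7 + (1 + x)) = √(1 + x + √7))
(23*q(5, 5))*p(-4, -1) = (23*√(1 + 5 + √7))*(-4*(-1)) = (23*√(6 + √7))*4 = 92*√(6 + √7)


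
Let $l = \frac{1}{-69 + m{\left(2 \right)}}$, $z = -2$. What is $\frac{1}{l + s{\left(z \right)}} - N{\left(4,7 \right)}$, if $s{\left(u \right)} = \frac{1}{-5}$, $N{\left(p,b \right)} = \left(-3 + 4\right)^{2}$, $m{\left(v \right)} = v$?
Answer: $- \frac{407}{72} \approx -5.6528$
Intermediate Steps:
$N{\left(p,b \right)} = 1$ ($N{\left(p,b \right)} = 1^{2} = 1$)
$s{\left(u \right)} = - \frac{1}{5}$
$l = - \frac{1}{67}$ ($l = \frac{1}{-69 + 2} = \frac{1}{-67} = - \frac{1}{67} \approx -0.014925$)
$\frac{1}{l + s{\left(z \right)}} - N{\left(4,7 \right)} = \frac{1}{- \frac{1}{67} - \frac{1}{5}} - 1 = \frac{1}{- \frac{72}{335}} - 1 = - \frac{335}{72} - 1 = - \frac{407}{72}$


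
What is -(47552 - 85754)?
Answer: 38202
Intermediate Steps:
-(47552 - 85754) = -1*(-38202) = 38202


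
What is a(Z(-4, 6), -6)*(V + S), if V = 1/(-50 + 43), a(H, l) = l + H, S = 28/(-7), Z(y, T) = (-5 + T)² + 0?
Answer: 145/7 ≈ 20.714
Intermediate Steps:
Z(y, T) = (-5 + T)²
S = -4 (S = 28*(-⅐) = -4)
a(H, l) = H + l
V = -⅐ (V = 1/(-7) = -⅐ ≈ -0.14286)
a(Z(-4, 6), -6)*(V + S) = ((-5 + 6)² - 6)*(-⅐ - 4) = (1² - 6)*(-29/7) = (1 - 6)*(-29/7) = -5*(-29/7) = 145/7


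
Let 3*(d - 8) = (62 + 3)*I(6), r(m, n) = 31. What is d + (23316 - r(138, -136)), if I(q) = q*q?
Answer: 24073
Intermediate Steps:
I(q) = q²
d = 788 (d = 8 + ((62 + 3)*6²)/3 = 8 + (65*36)/3 = 8 + (⅓)*2340 = 8 + 780 = 788)
d + (23316 - r(138, -136)) = 788 + (23316 - 1*31) = 788 + (23316 - 31) = 788 + 23285 = 24073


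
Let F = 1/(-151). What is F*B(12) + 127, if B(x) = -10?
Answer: 19187/151 ≈ 127.07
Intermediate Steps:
F = -1/151 ≈ -0.0066225
F*B(12) + 127 = -1/151*(-10) + 127 = 10/151 + 127 = 19187/151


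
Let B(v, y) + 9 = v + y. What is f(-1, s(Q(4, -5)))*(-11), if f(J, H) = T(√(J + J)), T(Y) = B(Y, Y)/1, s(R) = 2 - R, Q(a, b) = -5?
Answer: 99 - 22*I*√2 ≈ 99.0 - 31.113*I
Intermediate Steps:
B(v, y) = -9 + v + y (B(v, y) = -9 + (v + y) = -9 + v + y)
T(Y) = -9 + 2*Y (T(Y) = (-9 + Y + Y)/1 = (-9 + 2*Y)*1 = -9 + 2*Y)
f(J, H) = -9 + 2*√2*√J (f(J, H) = -9 + 2*√(J + J) = -9 + 2*√(2*J) = -9 + 2*(√2*√J) = -9 + 2*√2*√J)
f(-1, s(Q(4, -5)))*(-11) = (-9 + 2*√2*√(-1))*(-11) = (-9 + 2*√2*I)*(-11) = (-9 + 2*I*√2)*(-11) = 99 - 22*I*√2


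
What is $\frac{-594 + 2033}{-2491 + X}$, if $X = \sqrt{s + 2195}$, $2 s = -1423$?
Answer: $- \frac{7169098}{12407195} - \frac{1439 \sqrt{5934}}{12407195} \approx -0.58675$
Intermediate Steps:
$s = - \frac{1423}{2}$ ($s = \frac{1}{2} \left(-1423\right) = - \frac{1423}{2} \approx -711.5$)
$X = \frac{\sqrt{5934}}{2}$ ($X = \sqrt{- \frac{1423}{2} + 2195} = \sqrt{\frac{2967}{2}} = \frac{\sqrt{5934}}{2} \approx 38.516$)
$\frac{-594 + 2033}{-2491 + X} = \frac{-594 + 2033}{-2491 + \frac{\sqrt{5934}}{2}} = \frac{1439}{-2491 + \frac{\sqrt{5934}}{2}}$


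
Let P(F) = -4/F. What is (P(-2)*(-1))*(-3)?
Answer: 6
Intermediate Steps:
(P(-2)*(-1))*(-3) = (-4/(-2)*(-1))*(-3) = (-4*(-½)*(-1))*(-3) = (2*(-1))*(-3) = -2*(-3) = 6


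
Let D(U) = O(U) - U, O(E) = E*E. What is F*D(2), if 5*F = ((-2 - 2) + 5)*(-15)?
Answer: -6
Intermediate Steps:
O(E) = E²
D(U) = U² - U
F = -3 (F = (((-2 - 2) + 5)*(-15))/5 = ((-4 + 5)*(-15))/5 = (1*(-15))/5 = (⅕)*(-15) = -3)
F*D(2) = -6*(-1 + 2) = -6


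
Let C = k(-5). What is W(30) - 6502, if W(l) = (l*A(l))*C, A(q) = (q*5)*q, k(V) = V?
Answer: -681502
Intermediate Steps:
A(q) = 5*q² (A(q) = (5*q)*q = 5*q²)
C = -5
W(l) = -25*l³ (W(l) = (l*(5*l²))*(-5) = (5*l³)*(-5) = -25*l³)
W(30) - 6502 = -25*30³ - 6502 = -25*27000 - 6502 = -675000 - 6502 = -681502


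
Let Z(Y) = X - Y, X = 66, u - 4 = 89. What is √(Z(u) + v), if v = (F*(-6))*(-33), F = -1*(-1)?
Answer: 3*√19 ≈ 13.077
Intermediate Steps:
u = 93 (u = 4 + 89 = 93)
F = 1
v = 198 (v = (1*(-6))*(-33) = -6*(-33) = 198)
Z(Y) = 66 - Y
√(Z(u) + v) = √((66 - 1*93) + 198) = √((66 - 93) + 198) = √(-27 + 198) = √171 = 3*√19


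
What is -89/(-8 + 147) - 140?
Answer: -19549/139 ≈ -140.64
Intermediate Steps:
-89/(-8 + 147) - 140 = -89/139 - 140 = -19549/139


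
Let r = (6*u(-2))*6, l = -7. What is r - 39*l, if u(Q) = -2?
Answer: 201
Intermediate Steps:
r = -72 (r = (6*(-2))*6 = -12*6 = -72)
r - 39*l = -72 - 39*(-7) = -72 + 273 = 201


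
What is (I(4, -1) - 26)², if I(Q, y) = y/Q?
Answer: 11025/16 ≈ 689.06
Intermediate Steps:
(I(4, -1) - 26)² = (-1/4 - 26)² = (-1*¼ - 26)² = (-¼ - 26)² = (-105/4)² = 11025/16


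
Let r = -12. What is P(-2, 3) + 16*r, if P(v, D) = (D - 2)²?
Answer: -191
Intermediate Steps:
P(v, D) = (-2 + D)²
P(-2, 3) + 16*r = (-2 + 3)² + 16*(-12) = 1² - 192 = 1 - 192 = -191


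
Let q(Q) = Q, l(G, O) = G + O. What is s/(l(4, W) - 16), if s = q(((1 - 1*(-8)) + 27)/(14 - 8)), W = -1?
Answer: -6/13 ≈ -0.46154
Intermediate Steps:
s = 6 (s = ((1 - 1*(-8)) + 27)/(14 - 8) = ((1 + 8) + 27)/6 = (9 + 27)*(1/6) = 36*(1/6) = 6)
s/(l(4, W) - 16) = 6/((4 - 1) - 16) = 6/(3 - 16) = 6/(-13) = 6*(-1/13) = -6/13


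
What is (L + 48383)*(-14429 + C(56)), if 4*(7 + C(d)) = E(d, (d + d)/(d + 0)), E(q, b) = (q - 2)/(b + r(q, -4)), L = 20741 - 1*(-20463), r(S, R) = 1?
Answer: -2585749581/2 ≈ -1.2929e+9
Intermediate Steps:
L = 41204 (L = 20741 + 20463 = 41204)
E(q, b) = (-2 + q)/(1 + b) (E(q, b) = (q - 2)/(b + 1) = (-2 + q)/(1 + b))
C(d) = -43/6 + d/12 (C(d) = -7 + ((-2 + d)/(1 + (d + d)/(d + 0)))/4 = -7 + ((-2 + d)/(1 + (2*d)/d))/4 = -7 + ((-2 + d)/(1 + 2))/4 = -7 + ((-2 + d)/3)/4 = -7 + (-2/3 + d/3)/4 = -7 + (-1/6 + d/12) = -43/6 + d/12)
(L + 48383)*(-14429 + C(56)) = (41204 + 48383)*(-14429 + (-43/6 + (1/12)*56)) = 89587*(-14429 + (-43/6 + 14/3)) = 89587*(-14429 - 5/2) = 89587*(-28863/2) = -2585749581/2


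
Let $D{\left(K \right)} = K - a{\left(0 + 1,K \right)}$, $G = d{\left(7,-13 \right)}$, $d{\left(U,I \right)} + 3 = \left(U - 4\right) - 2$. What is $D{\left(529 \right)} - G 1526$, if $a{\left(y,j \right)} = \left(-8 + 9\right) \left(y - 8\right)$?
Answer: $3588$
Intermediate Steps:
$a{\left(y,j \right)} = -8 + y$ ($a{\left(y,j \right)} = 1 \left(-8 + y\right) = -8 + y$)
$d{\left(U,I \right)} = -9 + U$ ($d{\left(U,I \right)} = -3 + \left(\left(U - 4\right) - 2\right) = -3 + \left(\left(-4 + U\right) - 2\right) = -3 + \left(-6 + U\right) = -9 + U$)
$G = -2$ ($G = -9 + 7 = -2$)
$D{\left(K \right)} = 7 + K$ ($D{\left(K \right)} = K - \left(-8 + \left(0 + 1\right)\right) = K - \left(-8 + 1\right) = K - -7 = K + 7 = 7 + K$)
$D{\left(529 \right)} - G 1526 = \left(7 + 529\right) - \left(-2\right) 1526 = 536 - -3052 = 536 + 3052 = 3588$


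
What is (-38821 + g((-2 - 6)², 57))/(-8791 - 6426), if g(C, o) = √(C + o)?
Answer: 38810/15217 ≈ 2.5504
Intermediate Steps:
(-38821 + g((-2 - 6)², 57))/(-8791 - 6426) = (-38821 + √((-2 - 6)² + 57))/(-8791 - 6426) = (-38821 + √((-8)² + 57))/(-15217) = (-38821 + √(64 + 57))*(-1/15217) = (-38821 + √121)*(-1/15217) = (-38821 + 11)*(-1/15217) = -38810*(-1/15217) = 38810/15217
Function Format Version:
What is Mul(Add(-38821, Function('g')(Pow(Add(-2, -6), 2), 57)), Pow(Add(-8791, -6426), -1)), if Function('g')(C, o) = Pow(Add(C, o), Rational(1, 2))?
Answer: Rational(38810, 15217) ≈ 2.5504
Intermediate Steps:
Mul(Add(-38821, Function('g')(Pow(Add(-2, -6), 2), 57)), Pow(Add(-8791, -6426), -1)) = Mul(Add(-38821, Pow(Add(Pow(Add(-2, -6), 2), 57), Rational(1, 2))), Pow(Add(-8791, -6426), -1)) = Mul(Add(-38821, Pow(Add(Pow(-8, 2), 57), Rational(1, 2))), Pow(-15217, -1)) = Mul(Add(-38821, Pow(Add(64, 57), Rational(1, 2))), Rational(-1, 15217)) = Mul(Add(-38821, Pow(121, Rational(1, 2))), Rational(-1, 15217)) = Mul(Add(-38821, 11), Rational(-1, 15217)) = Mul(-38810, Rational(-1, 15217)) = Rational(38810, 15217)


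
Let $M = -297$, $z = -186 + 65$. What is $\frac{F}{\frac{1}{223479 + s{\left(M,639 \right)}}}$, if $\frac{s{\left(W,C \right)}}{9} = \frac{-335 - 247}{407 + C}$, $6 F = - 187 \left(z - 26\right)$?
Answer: $\frac{535471508187}{523} \approx 1.0238 \cdot 10^{9}$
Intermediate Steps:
$z = -121$
$F = \frac{9163}{2}$ ($F = \frac{\left(-187\right) \left(-121 - 26\right)}{6} = \frac{\left(-187\right) \left(-147\right)}{6} = \frac{1}{6} \cdot 27489 = \frac{9163}{2} \approx 4581.5$)
$s{\left(W,C \right)} = - \frac{5238}{407 + C}$ ($s{\left(W,C \right)} = 9 \frac{-335 - 247}{407 + C} = 9 \left(- \frac{582}{407 + C}\right) = - \frac{5238}{407 + C}$)
$\frac{F}{\frac{1}{223479 + s{\left(M,639 \right)}}} = \frac{9163}{2 \frac{1}{223479 - \frac{5238}{407 + 639}}} = \frac{9163}{2 \frac{1}{223479 - \frac{5238}{1046}}} = \frac{9163}{2 \frac{1}{223479 - \frac{2619}{523}}} = \frac{9163}{2 \frac{1}{\frac{116876898}{523}}} = \frac{9163}{2 \cdot \frac{523}{116876898}} = \frac{9163}{2} \cdot \frac{116876898}{523} = \frac{535471508187}{523}$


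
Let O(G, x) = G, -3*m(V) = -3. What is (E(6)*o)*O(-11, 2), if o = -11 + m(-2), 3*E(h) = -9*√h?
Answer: -330*√6 ≈ -808.33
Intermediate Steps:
m(V) = 1 (m(V) = -⅓*(-3) = 1)
E(h) = -3*√h (E(h) = (-9*√h)/3 = -3*√h)
o = -10 (o = -11 + 1 = -10)
(E(6)*o)*O(-11, 2) = (-3*√6*(-10))*(-11) = (30*√6)*(-11) = -330*√6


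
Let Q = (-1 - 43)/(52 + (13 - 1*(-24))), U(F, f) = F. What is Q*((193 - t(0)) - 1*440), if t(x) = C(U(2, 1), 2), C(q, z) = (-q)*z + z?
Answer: 10780/89 ≈ 121.12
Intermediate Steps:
C(q, z) = z - q*z (C(q, z) = -q*z + z = z - q*z)
t(x) = -2 (t(x) = 2*(1 - 1*2) = 2*(1 - 2) = 2*(-1) = -2)
Q = -44/89 (Q = -44/(52 + (13 + 24)) = -44/(52 + 37) = -44/89 ≈ -0.49438)
Q*((193 - t(0)) - 1*440) = -44*((193 - 1*(-2)) - 1*440)/89 = -44*((193 + 2) - 440)/89 = -44*(195 - 440)/89 = -44/89*(-245) = 10780/89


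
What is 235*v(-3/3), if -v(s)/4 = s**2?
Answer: -940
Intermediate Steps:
v(s) = -4*s**2
235*v(-3/3) = 235*(-4*1**2) = 235*(-4*(-3*1/3)**2) = 235*(-4*(-1)**2) = 235*(-4*1) = 235*(-4) = -940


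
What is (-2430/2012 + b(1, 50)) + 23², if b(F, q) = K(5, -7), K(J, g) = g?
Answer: 523917/1006 ≈ 520.79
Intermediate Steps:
b(F, q) = -7
(-2430/2012 + b(1, 50)) + 23² = (-2430/2012 - 7) + 23² = (-2430*1/2012 - 7) + 529 = (-1215/1006 - 7) + 529 = -8257/1006 + 529 = 523917/1006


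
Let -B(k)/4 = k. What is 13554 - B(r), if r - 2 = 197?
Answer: 14350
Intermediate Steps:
r = 199 (r = 2 + 197 = 199)
B(k) = -4*k
13554 - B(r) = 13554 - (-4)*199 = 13554 - 1*(-796) = 13554 + 796 = 14350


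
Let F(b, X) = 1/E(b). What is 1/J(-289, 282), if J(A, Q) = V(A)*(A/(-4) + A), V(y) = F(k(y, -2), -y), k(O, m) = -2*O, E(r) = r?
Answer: -8/3 ≈ -2.6667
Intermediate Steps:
F(b, X) = 1/b
V(y) = -1/(2*y) (V(y) = 1/(-2*y) = -1/(2*y))
J(A, Q) = -3/8 (J(A, Q) = (-1/(2*A))*(A/(-4) + A) = (-1/(2*A))*(A*(-¼) + A) = (-1/(2*A))*(-A/4 + A) = (-1/(2*A))*(3*A/4) = -3/8)
1/J(-289, 282) = 1/(-3/8) = -8/3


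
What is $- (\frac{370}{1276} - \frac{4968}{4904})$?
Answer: $\frac{282793}{391094} \approx 0.72308$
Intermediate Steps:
$- (\frac{370}{1276} - \frac{4968}{4904}) = - (370 \cdot \frac{1}{1276} - \frac{621}{613}) = - (\frac{185}{638} - \frac{621}{613}) = \left(-1\right) \left(- \frac{282793}{391094}\right) = \frac{282793}{391094}$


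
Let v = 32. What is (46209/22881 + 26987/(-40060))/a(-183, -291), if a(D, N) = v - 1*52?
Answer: -411214331/6110752400 ≈ -0.067294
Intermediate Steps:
a(D, N) = -20 (a(D, N) = 32 - 1*52 = 32 - 52 = -20)
(46209/22881 + 26987/(-40060))/a(-183, -291) = (46209/22881 + 26987/(-40060))/(-20) = (46209*(1/22881) + 26987*(-1/40060))*(-1/20) = (15403/7627 - 26987/40060)*(-1/20) = (411214331/305537620)*(-1/20) = -411214331/6110752400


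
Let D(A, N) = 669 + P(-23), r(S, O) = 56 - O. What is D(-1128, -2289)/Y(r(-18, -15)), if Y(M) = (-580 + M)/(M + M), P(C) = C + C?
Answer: -88466/509 ≈ -173.80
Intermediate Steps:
P(C) = 2*C
D(A, N) = 623 (D(A, N) = 669 + 2*(-23) = 669 - 46 = 623)
Y(M) = (-580 + M)/(2*M) (Y(M) = (-580 + M)/((2*M)) = (-580 + M)*(1/(2*M)) = (-580 + M)/(2*M))
D(-1128, -2289)/Y(r(-18, -15)) = 623/(((-580 + (56 - 1*(-15)))/(2*(56 - 1*(-15))))) = 623/(((-580 + (56 + 15))/(2*(56 + 15)))) = 623/(((½)*(-580 + 71)/71)) = 623/(((½)*(1/71)*(-509))) = 623/(-509/142) = 623*(-142/509) = -88466/509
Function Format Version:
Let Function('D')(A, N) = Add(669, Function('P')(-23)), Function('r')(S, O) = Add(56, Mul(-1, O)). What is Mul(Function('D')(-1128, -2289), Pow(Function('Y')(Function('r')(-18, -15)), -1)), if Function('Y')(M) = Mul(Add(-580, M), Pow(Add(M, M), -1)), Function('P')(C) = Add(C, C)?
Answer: Rational(-88466, 509) ≈ -173.80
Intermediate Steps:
Function('P')(C) = Mul(2, C)
Function('D')(A, N) = 623 (Function('D')(A, N) = Add(669, Mul(2, -23)) = Add(669, -46) = 623)
Function('Y')(M) = Mul(Rational(1, 2), Pow(M, -1), Add(-580, M)) (Function('Y')(M) = Mul(Add(-580, M), Pow(Mul(2, M), -1)) = Mul(Add(-580, M), Mul(Rational(1, 2), Pow(M, -1))) = Mul(Rational(1, 2), Pow(M, -1), Add(-580, M)))
Mul(Function('D')(-1128, -2289), Pow(Function('Y')(Function('r')(-18, -15)), -1)) = Mul(623, Pow(Mul(Rational(1, 2), Pow(Add(56, Mul(-1, -15)), -1), Add(-580, Add(56, Mul(-1, -15)))), -1)) = Mul(623, Pow(Mul(Rational(1, 2), Pow(Add(56, 15), -1), Add(-580, Add(56, 15))), -1)) = Mul(623, Pow(Mul(Rational(1, 2), Pow(71, -1), Add(-580, 71)), -1)) = Mul(623, Pow(Mul(Rational(1, 2), Rational(1, 71), -509), -1)) = Mul(623, Pow(Rational(-509, 142), -1)) = Mul(623, Rational(-142, 509)) = Rational(-88466, 509)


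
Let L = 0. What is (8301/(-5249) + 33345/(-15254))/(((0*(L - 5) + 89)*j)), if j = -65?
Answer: 10401771/15972234590 ≈ 0.00065124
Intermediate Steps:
(8301/(-5249) + 33345/(-15254))/(((0*(L - 5) + 89)*j)) = (8301/(-5249) + 33345/(-15254))/(((0*(0 - 5) + 89)*(-65))) = (8301*(-1/5249) + 33345*(-1/15254))/(((0*(-5) + 89)*(-65))) = (-8301/5249 - 33345/15254)/(((0 + 89)*(-65))) = -10401771/(2760974*(89*(-65))) = -10401771/2760974/(-5785) = -10401771/2760974*(-1/5785) = 10401771/15972234590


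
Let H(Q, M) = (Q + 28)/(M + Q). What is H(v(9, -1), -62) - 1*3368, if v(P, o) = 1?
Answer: -205477/61 ≈ -3368.5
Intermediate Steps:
H(Q, M) = (28 + Q)/(M + Q)
H(v(9, -1), -62) - 1*3368 = (28 + 1)/(-62 + 1) - 1*3368 = 29/(-61) - 3368 = -1/61*29 - 3368 = -29/61 - 3368 = -205477/61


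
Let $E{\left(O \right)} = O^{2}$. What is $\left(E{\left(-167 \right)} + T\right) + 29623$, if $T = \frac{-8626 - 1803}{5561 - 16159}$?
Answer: $\frac{609522605}{10598} \approx 57513.0$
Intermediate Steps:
$T = \frac{10429}{10598}$ ($T = - \frac{10429}{-10598} = \left(-10429\right) \left(- \frac{1}{10598}\right) = \frac{10429}{10598} \approx 0.98405$)
$\left(E{\left(-167 \right)} + T\right) + 29623 = \left(\left(-167\right)^{2} + \frac{10429}{10598}\right) + 29623 = \left(27889 + \frac{10429}{10598}\right) + 29623 = \frac{295578051}{10598} + 29623 = \frac{609522605}{10598}$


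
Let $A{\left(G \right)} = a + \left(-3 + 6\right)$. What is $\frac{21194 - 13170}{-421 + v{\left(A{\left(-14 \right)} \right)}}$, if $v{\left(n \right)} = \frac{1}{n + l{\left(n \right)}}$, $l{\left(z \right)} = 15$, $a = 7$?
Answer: $- \frac{50150}{2631} \approx -19.061$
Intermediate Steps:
$A{\left(G \right)} = 10$ ($A{\left(G \right)} = 7 + \left(-3 + 6\right) = 7 + 3 = 10$)
$v{\left(n \right)} = \frac{1}{15 + n}$ ($v{\left(n \right)} = \frac{1}{n + 15} = \frac{1}{15 + n}$)
$\frac{21194 - 13170}{-421 + v{\left(A{\left(-14 \right)} \right)}} = \frac{21194 - 13170}{-421 + \frac{1}{15 + 10}} = \frac{8024}{-421 + \frac{1}{25}} = \frac{8024}{- \frac{10524}{25}} = 8024 \left(- \frac{25}{10524}\right) = - \frac{50150}{2631}$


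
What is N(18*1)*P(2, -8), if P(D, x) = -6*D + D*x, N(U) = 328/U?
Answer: -4592/9 ≈ -510.22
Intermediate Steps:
N(18*1)*P(2, -8) = (328/((18*1)))*(2*(-6 - 8)) = (328/18)*(2*(-14)) = (328*(1/18))*(-28) = (164/9)*(-28) = -4592/9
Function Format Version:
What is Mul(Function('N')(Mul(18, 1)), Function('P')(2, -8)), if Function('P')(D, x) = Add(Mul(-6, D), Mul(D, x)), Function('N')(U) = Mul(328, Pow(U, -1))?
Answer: Rational(-4592, 9) ≈ -510.22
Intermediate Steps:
Mul(Function('N')(Mul(18, 1)), Function('P')(2, -8)) = Mul(Mul(328, Pow(Mul(18, 1), -1)), Mul(2, Add(-6, -8))) = Mul(Mul(328, Pow(18, -1)), Mul(2, -14)) = Mul(Mul(328, Rational(1, 18)), -28) = Mul(Rational(164, 9), -28) = Rational(-4592, 9)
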